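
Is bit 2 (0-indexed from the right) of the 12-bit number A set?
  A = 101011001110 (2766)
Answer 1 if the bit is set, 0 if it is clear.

Bit 2 is the 3rd from the right.
  101011001110
           ^
That bit is 1.

Answer: 1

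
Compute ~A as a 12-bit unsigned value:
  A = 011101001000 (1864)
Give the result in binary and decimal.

Flip each bit (0->1, 1->0):
  011101001000
  100010110111

Answer: 100010110111 (2231)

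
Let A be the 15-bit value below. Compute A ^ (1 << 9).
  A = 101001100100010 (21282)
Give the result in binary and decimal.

Mask = 1 << 9 = 000001000000000
Bit 9 of A is 1; XOR with the mask flips it to 0.
  101001100100010
^ 000001000000000
-----------------
  101000100100010

Answer: 101000100100010 (20770)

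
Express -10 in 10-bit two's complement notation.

1. Binary of +10:  0000001010
2. Invert bits:     1111110101
3. Add 1:           1111110110

Answer: 1111110110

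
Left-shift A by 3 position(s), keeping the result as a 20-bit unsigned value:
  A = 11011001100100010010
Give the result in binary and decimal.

Shift left by 3: drop the top 3 bit(s), append 3 zero(s) on the right.
  11011001100100010010  ->  discard [110], keep [11001100100010010], append 000
= 11001100100010010000

Answer: 11001100100010010000 (837776)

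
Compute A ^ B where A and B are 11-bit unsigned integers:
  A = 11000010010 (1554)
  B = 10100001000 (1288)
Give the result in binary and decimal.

Apply ^ to each column (1 where bits differ):
  11000010010
^ 10100001000
-------------
  01100011010

Answer: 01100011010 (794)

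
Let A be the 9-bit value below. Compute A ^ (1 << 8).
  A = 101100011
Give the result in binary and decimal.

Mask = 1 << 8 = 100000000
Bit 8 of A is 1; XOR with the mask flips it to 0.
  101100011
^ 100000000
-----------
  001100011

Answer: 001100011 (99)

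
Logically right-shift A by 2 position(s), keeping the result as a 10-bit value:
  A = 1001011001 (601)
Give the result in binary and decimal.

Logical shift right by 2: drop the bottom 2 bit(s), prepend 2 zero(s) on the left.
  1001011001  ->  keep [10010110], discard [01], prepend 00
= 0010010110

Answer: 0010010110 (150)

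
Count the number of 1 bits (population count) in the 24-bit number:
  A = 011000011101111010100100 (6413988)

011000011101111010100100
1-bits at positions (from bit 0 = LSB): 2, 5, 7, 9, 10, 11, 12, 14, 15, 16, 21, 22
Count = 12

Answer: 12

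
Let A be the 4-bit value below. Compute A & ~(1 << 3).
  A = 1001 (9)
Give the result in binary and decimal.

Mask = ~(1 << 3) = 0111
Bit 3 of A is 1, so AND-ing with the mask clears it to 0.
  1001
& 0111
------
  0001

Answer: 0001 (1)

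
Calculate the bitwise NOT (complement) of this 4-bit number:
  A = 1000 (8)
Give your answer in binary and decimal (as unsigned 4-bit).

Flip each bit (0->1, 1->0):
  1000
  0111

Answer: 0111 (7)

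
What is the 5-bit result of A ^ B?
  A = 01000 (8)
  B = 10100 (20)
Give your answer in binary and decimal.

Apply ^ to each column (1 where bits differ):
  01000
^ 10100
-------
  11100

Answer: 11100 (28)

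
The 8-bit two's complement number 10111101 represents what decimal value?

MSB is 1, so the value is negative. Find the magnitude:
1. Invert bits:  01000010
2. Add 1:        01000011  = 67
3. Apply sign:   -67

Answer: -67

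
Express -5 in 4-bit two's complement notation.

1. Binary of +5:  0101
2. Invert bits:     1010
3. Add 1:           1011

Answer: 1011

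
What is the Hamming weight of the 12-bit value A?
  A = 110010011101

110010011101
1-bits at positions (from bit 0 = LSB): 0, 2, 3, 4, 7, 10, 11
Count = 7

Answer: 7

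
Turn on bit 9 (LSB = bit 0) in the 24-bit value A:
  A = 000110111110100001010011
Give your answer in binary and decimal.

Mask = 1 << 9 = 000000000000001000000000
Bit 9 of A is 0, so OR-ing with the mask flips it to 1.
  000110111110100001010011
| 000000000000001000000000
--------------------------
  000110111110101001010011

Answer: 000110111110101001010011 (1829459)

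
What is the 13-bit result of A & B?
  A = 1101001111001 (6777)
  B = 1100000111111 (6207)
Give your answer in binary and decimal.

Apply & to each column (1 only where both bits are 1):
  1101001111001
& 1100000111111
---------------
  1100000111001

Answer: 1100000111001 (6201)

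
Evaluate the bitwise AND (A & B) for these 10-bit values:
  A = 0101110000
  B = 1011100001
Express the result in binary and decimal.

Apply & to each column (1 only where both bits are 1):
  0101110000
& 1011100001
------------
  0001100000

Answer: 0001100000 (96)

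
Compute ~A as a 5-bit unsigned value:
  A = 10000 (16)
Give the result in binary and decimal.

Flip each bit (0->1, 1->0):
  10000
  01111

Answer: 01111 (15)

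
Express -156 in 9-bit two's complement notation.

1. Binary of +156:  010011100
2. Invert bits:     101100011
3. Add 1:           101100100

Answer: 101100100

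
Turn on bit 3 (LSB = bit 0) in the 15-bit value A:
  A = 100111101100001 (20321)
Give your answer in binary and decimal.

Mask = 1 << 3 = 000000000001000
Bit 3 of A is 0, so OR-ing with the mask flips it to 1.
  100111101100001
| 000000000001000
-----------------
  100111101101001

Answer: 100111101101001 (20329)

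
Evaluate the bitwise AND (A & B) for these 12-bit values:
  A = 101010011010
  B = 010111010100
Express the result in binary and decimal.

Apply & to each column (1 only where both bits are 1):
  101010011010
& 010111010100
--------------
  000010010000

Answer: 000010010000 (144)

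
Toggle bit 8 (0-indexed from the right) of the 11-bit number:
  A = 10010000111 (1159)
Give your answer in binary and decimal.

Mask = 1 << 8 = 00100000000
Bit 8 of A is 0; XOR with the mask flips it to 1.
  10010000111
^ 00100000000
-------------
  10110000111

Answer: 10110000111 (1415)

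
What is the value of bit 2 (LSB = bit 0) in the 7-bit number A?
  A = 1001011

Bit 2 is the 3rd from the right.
  1001011
      ^
That bit is 0.

Answer: 0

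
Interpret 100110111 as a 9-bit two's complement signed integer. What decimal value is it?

MSB is 1, so the value is negative. Find the magnitude:
1. Invert bits:  011001000
2. Add 1:        011001001  = 201
3. Apply sign:   -201

Answer: -201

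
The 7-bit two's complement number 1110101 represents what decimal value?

MSB is 1, so the value is negative. Find the magnitude:
1. Invert bits:  0001010
2. Add 1:        0001011  = 11
3. Apply sign:   -11

Answer: -11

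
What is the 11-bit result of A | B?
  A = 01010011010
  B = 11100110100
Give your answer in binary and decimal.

Apply | to each column (1 where either bit is 1):
  01010011010
| 11100110100
-------------
  11110111110

Answer: 11110111110 (1982)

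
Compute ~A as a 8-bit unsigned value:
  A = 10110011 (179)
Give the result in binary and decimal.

Flip each bit (0->1, 1->0):
  10110011
  01001100

Answer: 01001100 (76)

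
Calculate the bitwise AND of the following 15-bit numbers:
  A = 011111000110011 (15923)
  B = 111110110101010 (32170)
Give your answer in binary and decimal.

Apply & to each column (1 only where both bits are 1):
  011111000110011
& 111110110101010
-----------------
  011110000100010

Answer: 011110000100010 (15394)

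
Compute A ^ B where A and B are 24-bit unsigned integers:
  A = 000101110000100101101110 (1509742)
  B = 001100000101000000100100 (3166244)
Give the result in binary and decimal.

Apply ^ to each column (1 where bits differ):
  000101110000100101101110
^ 001100000101000000100100
--------------------------
  001001110101100101001010

Answer: 001001110101100101001010 (2578762)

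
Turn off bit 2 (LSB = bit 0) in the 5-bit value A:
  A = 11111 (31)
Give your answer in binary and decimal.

Mask = ~(1 << 2) = 11011
Bit 2 of A is 1, so AND-ing with the mask clears it to 0.
  11111
& 11011
-------
  11011

Answer: 11011 (27)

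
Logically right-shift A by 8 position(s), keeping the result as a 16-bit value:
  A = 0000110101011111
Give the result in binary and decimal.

Logical shift right by 8: drop the bottom 8 bit(s), prepend 8 zero(s) on the left.
  0000110101011111  ->  keep [00001101], discard [01011111], prepend 00000000
= 0000000000001101

Answer: 0000000000001101 (13)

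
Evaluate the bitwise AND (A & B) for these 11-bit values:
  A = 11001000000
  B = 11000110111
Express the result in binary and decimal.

Apply & to each column (1 only where both bits are 1):
  11001000000
& 11000110111
-------------
  11000000000

Answer: 11000000000 (1536)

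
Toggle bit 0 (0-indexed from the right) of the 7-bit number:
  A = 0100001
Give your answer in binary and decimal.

Mask = 1 << 0 = 0000001
Bit 0 of A is 1; XOR with the mask flips it to 0.
  0100001
^ 0000001
---------
  0100000

Answer: 0100000 (32)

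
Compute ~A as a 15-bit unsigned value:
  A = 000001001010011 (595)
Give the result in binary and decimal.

Flip each bit (0->1, 1->0):
  000001001010011
  111110110101100

Answer: 111110110101100 (32172)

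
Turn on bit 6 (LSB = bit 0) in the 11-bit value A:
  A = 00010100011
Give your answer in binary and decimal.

Mask = 1 << 6 = 00001000000
Bit 6 of A is 0, so OR-ing with the mask flips it to 1.
  00010100011
| 00001000000
-------------
  00011100011

Answer: 00011100011 (227)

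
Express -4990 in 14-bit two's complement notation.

1. Binary of +4990:  01001101111110
2. Invert bits:     10110010000001
3. Add 1:           10110010000010

Answer: 10110010000010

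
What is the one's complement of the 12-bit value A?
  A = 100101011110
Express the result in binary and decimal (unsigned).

Flip each bit (0->1, 1->0):
  100101011110
  011010100001

Answer: 011010100001 (1697)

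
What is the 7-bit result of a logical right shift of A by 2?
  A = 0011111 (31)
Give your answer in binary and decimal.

Logical shift right by 2: drop the bottom 2 bit(s), prepend 2 zero(s) on the left.
  0011111  ->  keep [00111], discard [11], prepend 00
= 0000111

Answer: 0000111 (7)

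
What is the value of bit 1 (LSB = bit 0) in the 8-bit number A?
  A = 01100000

Bit 1 is the 2nd from the right.
  01100000
        ^
That bit is 0.

Answer: 0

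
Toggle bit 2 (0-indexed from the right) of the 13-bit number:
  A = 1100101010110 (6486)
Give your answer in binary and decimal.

Mask = 1 << 2 = 0000000000100
Bit 2 of A is 1; XOR with the mask flips it to 0.
  1100101010110
^ 0000000000100
---------------
  1100101010010

Answer: 1100101010010 (6482)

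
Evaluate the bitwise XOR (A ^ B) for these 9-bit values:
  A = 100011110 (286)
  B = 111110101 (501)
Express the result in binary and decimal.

Apply ^ to each column (1 where bits differ):
  100011110
^ 111110101
-----------
  011101011

Answer: 011101011 (235)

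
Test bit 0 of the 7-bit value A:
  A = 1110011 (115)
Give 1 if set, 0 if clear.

Bit 0 is the 1st from the right.
  1110011
        ^
That bit is 1.

Answer: 1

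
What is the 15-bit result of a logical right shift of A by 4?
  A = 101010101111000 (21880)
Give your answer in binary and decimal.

Logical shift right by 4: drop the bottom 4 bit(s), prepend 4 zero(s) on the left.
  101010101111000  ->  keep [10101010111], discard [1000], prepend 0000
= 000010101010111

Answer: 000010101010111 (1367)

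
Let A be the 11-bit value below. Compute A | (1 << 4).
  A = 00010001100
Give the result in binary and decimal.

Mask = 1 << 4 = 00000010000
Bit 4 of A is 0, so OR-ing with the mask flips it to 1.
  00010001100
| 00000010000
-------------
  00010011100

Answer: 00010011100 (156)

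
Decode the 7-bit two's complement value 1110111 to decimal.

MSB is 1, so the value is negative. Find the magnitude:
1. Invert bits:  0001000
2. Add 1:        0001001  = 9
3. Apply sign:   -9

Answer: -9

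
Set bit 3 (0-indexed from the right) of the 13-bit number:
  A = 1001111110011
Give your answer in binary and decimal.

Mask = 1 << 3 = 0000000001000
Bit 3 of A is 0, so OR-ing with the mask flips it to 1.
  1001111110011
| 0000000001000
---------------
  1001111111011

Answer: 1001111111011 (5115)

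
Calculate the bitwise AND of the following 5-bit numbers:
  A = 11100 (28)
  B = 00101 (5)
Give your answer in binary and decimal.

Apply & to each column (1 only where both bits are 1):
  11100
& 00101
-------
  00100

Answer: 00100 (4)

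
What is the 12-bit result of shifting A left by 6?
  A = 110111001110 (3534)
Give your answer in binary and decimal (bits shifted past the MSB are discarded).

Shift left by 6: drop the top 6 bit(s), append 6 zero(s) on the right.
  110111001110  ->  discard [110111], keep [001110], append 000000
= 001110000000

Answer: 001110000000 (896)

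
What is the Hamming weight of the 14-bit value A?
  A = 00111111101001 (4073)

00111111101001
1-bits at positions (from bit 0 = LSB): 0, 3, 5, 6, 7, 8, 9, 10, 11
Count = 9

Answer: 9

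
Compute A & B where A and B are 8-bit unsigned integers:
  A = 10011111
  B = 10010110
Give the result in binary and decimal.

Apply & to each column (1 only where both bits are 1):
  10011111
& 10010110
----------
  10010110

Answer: 10010110 (150)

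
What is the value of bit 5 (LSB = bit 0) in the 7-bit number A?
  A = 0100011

Bit 5 is the 6th from the right.
  0100011
   ^
That bit is 1.

Answer: 1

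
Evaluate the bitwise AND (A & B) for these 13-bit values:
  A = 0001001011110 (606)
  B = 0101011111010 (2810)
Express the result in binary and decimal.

Apply & to each column (1 only where both bits are 1):
  0001001011110
& 0101011111010
---------------
  0001001011010

Answer: 0001001011010 (602)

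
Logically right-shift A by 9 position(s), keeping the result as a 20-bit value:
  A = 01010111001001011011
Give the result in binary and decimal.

Logical shift right by 9: drop the bottom 9 bit(s), prepend 9 zero(s) on the left.
  01010111001001011011  ->  keep [01010111001], discard [001011011], prepend 000000000
= 00000000001010111001

Answer: 00000000001010111001 (697)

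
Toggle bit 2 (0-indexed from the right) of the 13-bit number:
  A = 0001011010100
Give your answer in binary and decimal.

Mask = 1 << 2 = 0000000000100
Bit 2 of A is 1; XOR with the mask flips it to 0.
  0001011010100
^ 0000000000100
---------------
  0001011010000

Answer: 0001011010000 (720)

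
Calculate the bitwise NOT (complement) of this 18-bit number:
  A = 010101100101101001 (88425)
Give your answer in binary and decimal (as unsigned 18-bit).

Flip each bit (0->1, 1->0):
  010101100101101001
  101010011010010110

Answer: 101010011010010110 (173718)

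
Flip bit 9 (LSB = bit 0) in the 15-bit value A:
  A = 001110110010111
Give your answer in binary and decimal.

Mask = 1 << 9 = 000001000000000
Bit 9 of A is 0; XOR with the mask flips it to 1.
  001110110010111
^ 000001000000000
-----------------
  001111110010111

Answer: 001111110010111 (8087)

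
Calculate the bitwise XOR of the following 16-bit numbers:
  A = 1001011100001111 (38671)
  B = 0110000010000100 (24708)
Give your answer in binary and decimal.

Apply ^ to each column (1 where bits differ):
  1001011100001111
^ 0110000010000100
------------------
  1111011110001011

Answer: 1111011110001011 (63371)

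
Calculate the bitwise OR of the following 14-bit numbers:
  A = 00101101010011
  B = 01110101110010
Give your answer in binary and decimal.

Apply | to each column (1 where either bit is 1):
  00101101010011
| 01110101110010
----------------
  01111101110011

Answer: 01111101110011 (8051)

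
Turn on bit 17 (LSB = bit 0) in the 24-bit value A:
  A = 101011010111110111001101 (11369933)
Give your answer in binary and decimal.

Mask = 1 << 17 = 000000100000000000000000
Bit 17 of A is 0, so OR-ing with the mask flips it to 1.
  101011010111110111001101
| 000000100000000000000000
--------------------------
  101011110111110111001101

Answer: 101011110111110111001101 (11501005)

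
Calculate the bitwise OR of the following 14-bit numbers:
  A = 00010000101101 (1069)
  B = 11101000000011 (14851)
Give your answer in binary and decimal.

Apply | to each column (1 where either bit is 1):
  00010000101101
| 11101000000011
----------------
  11111000101111

Answer: 11111000101111 (15919)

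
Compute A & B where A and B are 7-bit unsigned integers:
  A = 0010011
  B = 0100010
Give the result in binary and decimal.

Apply & to each column (1 only where both bits are 1):
  0010011
& 0100010
---------
  0000010

Answer: 0000010 (2)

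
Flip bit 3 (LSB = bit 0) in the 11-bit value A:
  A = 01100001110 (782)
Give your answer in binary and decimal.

Mask = 1 << 3 = 00000001000
Bit 3 of A is 1; XOR with the mask flips it to 0.
  01100001110
^ 00000001000
-------------
  01100000110

Answer: 01100000110 (774)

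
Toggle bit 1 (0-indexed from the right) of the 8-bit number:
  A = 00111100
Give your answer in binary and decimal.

Mask = 1 << 1 = 00000010
Bit 1 of A is 0; XOR with the mask flips it to 1.
  00111100
^ 00000010
----------
  00111110

Answer: 00111110 (62)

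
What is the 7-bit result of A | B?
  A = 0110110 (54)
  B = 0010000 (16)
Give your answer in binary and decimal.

Apply | to each column (1 where either bit is 1):
  0110110
| 0010000
---------
  0110110

Answer: 0110110 (54)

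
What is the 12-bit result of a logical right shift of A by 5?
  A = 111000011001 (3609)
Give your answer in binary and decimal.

Logical shift right by 5: drop the bottom 5 bit(s), prepend 5 zero(s) on the left.
  111000011001  ->  keep [1110000], discard [11001], prepend 00000
= 000001110000

Answer: 000001110000 (112)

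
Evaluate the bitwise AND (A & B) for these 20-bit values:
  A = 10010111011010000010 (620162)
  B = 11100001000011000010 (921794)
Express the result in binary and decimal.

Apply & to each column (1 only where both bits are 1):
  10010111011010000010
& 11100001000011000010
----------------------
  10000001000010000010

Answer: 10000001000010000010 (528514)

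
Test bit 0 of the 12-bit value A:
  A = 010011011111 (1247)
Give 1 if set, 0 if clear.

Bit 0 is the 1st from the right.
  010011011111
             ^
That bit is 1.

Answer: 1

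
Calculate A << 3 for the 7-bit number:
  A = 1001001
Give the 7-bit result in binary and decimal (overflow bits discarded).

Shift left by 3: drop the top 3 bit(s), append 3 zero(s) on the right.
  1001001  ->  discard [100], keep [1001], append 000
= 1001000

Answer: 1001000 (72)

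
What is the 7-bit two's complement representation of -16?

1. Binary of +16:  0010000
2. Invert bits:     1101111
3. Add 1:           1110000

Answer: 1110000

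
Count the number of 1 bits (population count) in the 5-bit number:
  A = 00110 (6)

00110
1-bits at positions (from bit 0 = LSB): 1, 2
Count = 2

Answer: 2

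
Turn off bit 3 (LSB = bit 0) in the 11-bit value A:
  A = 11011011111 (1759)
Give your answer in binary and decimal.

Mask = ~(1 << 3) = 11111110111
Bit 3 of A is 1, so AND-ing with the mask clears it to 0.
  11011011111
& 11111110111
-------------
  11011010111

Answer: 11011010111 (1751)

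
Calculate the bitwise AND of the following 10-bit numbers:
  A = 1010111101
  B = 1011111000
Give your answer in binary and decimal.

Apply & to each column (1 only where both bits are 1):
  1010111101
& 1011111000
------------
  1010111000

Answer: 1010111000 (696)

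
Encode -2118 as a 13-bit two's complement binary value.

1. Binary of +2118:  0100001000110
2. Invert bits:     1011110111001
3. Add 1:           1011110111010

Answer: 1011110111010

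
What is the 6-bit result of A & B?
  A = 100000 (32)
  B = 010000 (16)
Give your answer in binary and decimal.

Apply & to each column (1 only where both bits are 1):
  100000
& 010000
--------
  000000

Answer: 000000 (0)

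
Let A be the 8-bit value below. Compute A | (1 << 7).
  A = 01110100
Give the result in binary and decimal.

Mask = 1 << 7 = 10000000
Bit 7 of A is 0, so OR-ing with the mask flips it to 1.
  01110100
| 10000000
----------
  11110100

Answer: 11110100 (244)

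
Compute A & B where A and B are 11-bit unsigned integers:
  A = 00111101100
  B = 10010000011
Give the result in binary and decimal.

Apply & to each column (1 only where both bits are 1):
  00111101100
& 10010000011
-------------
  00010000000

Answer: 00010000000 (128)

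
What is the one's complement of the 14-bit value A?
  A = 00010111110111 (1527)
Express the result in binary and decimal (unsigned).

Flip each bit (0->1, 1->0):
  00010111110111
  11101000001000

Answer: 11101000001000 (14856)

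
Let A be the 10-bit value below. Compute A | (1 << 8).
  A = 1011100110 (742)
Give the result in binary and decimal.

Mask = 1 << 8 = 0100000000
Bit 8 of A is 0, so OR-ing with the mask flips it to 1.
  1011100110
| 0100000000
------------
  1111100110

Answer: 1111100110 (998)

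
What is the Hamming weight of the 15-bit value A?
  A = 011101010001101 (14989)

011101010001101
1-bits at positions (from bit 0 = LSB): 0, 2, 3, 7, 9, 11, 12, 13
Count = 8

Answer: 8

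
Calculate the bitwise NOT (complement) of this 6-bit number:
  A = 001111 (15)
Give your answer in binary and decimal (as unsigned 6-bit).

Flip each bit (0->1, 1->0):
  001111
  110000

Answer: 110000 (48)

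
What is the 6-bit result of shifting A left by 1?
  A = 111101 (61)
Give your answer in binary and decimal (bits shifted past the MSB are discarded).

Shift left by 1: drop the top 1 bit(s), append 1 zero(s) on the right.
  111101  ->  discard [1], keep [11101], append 0
= 111010

Answer: 111010 (58)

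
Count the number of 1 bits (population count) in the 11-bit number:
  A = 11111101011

11111101011
1-bits at positions (from bit 0 = LSB): 0, 1, 3, 5, 6, 7, 8, 9, 10
Count = 9

Answer: 9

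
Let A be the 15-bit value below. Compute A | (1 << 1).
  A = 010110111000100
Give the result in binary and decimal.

Mask = 1 << 1 = 000000000000010
Bit 1 of A is 0, so OR-ing with the mask flips it to 1.
  010110111000100
| 000000000000010
-----------------
  010110111000110

Answer: 010110111000110 (11718)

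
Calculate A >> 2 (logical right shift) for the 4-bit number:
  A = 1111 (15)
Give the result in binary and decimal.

Logical shift right by 2: drop the bottom 2 bit(s), prepend 2 zero(s) on the left.
  1111  ->  keep [11], discard [11], prepend 00
= 0011

Answer: 0011 (3)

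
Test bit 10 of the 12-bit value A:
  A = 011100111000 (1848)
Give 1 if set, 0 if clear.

Bit 10 is the 11th from the right.
  011100111000
   ^
That bit is 1.

Answer: 1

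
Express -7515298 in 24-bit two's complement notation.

1. Binary of +7515298:  011100101010110010100010
2. Invert bits:     100011010101001101011101
3. Add 1:           100011010101001101011110

Answer: 100011010101001101011110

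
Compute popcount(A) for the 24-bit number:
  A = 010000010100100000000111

010000010100100000000111
1-bits at positions (from bit 0 = LSB): 0, 1, 2, 11, 14, 16, 22
Count = 7

Answer: 7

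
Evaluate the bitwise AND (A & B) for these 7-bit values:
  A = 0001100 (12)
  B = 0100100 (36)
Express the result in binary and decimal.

Apply & to each column (1 only where both bits are 1):
  0001100
& 0100100
---------
  0000100

Answer: 0000100 (4)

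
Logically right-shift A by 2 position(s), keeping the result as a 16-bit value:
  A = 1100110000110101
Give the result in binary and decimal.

Logical shift right by 2: drop the bottom 2 bit(s), prepend 2 zero(s) on the left.
  1100110000110101  ->  keep [11001100001101], discard [01], prepend 00
= 0011001100001101

Answer: 0011001100001101 (13069)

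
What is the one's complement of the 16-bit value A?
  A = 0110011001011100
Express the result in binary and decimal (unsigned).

Flip each bit (0->1, 1->0):
  0110011001011100
  1001100110100011

Answer: 1001100110100011 (39331)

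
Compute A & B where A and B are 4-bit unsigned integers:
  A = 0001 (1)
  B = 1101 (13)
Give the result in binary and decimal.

Apply & to each column (1 only where both bits are 1):
  0001
& 1101
------
  0001

Answer: 0001 (1)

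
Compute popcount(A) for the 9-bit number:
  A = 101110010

101110010
1-bits at positions (from bit 0 = LSB): 1, 4, 5, 6, 8
Count = 5

Answer: 5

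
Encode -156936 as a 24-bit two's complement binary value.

1. Binary of +156936:  000000100110010100001000
2. Invert bits:     111111011001101011110111
3. Add 1:           111111011001101011111000

Answer: 111111011001101011111000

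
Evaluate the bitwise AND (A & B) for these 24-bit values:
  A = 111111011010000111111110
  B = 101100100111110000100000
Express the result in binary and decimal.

Apply & to each column (1 only where both bits are 1):
  111111011010000111111110
& 101100100111110000100000
--------------------------
  101100000010000000100000

Answer: 101100000010000000100000 (11542560)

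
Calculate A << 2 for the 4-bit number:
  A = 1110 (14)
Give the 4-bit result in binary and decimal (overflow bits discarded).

Shift left by 2: drop the top 2 bit(s), append 2 zero(s) on the right.
  1110  ->  discard [11], keep [10], append 00
= 1000

Answer: 1000 (8)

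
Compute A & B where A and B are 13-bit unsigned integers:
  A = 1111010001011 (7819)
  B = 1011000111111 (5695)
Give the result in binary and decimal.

Apply & to each column (1 only where both bits are 1):
  1111010001011
& 1011000111111
---------------
  1011000001011

Answer: 1011000001011 (5643)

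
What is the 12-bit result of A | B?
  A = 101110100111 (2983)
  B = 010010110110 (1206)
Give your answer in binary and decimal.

Apply | to each column (1 where either bit is 1):
  101110100111
| 010010110110
--------------
  111110110111

Answer: 111110110111 (4023)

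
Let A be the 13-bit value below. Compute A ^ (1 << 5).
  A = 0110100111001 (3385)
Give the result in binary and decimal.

Mask = 1 << 5 = 0000000100000
Bit 5 of A is 1; XOR with the mask flips it to 0.
  0110100111001
^ 0000000100000
---------------
  0110100011001

Answer: 0110100011001 (3353)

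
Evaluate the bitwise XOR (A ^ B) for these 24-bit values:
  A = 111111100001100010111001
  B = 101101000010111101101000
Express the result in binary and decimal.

Apply ^ to each column (1 where bits differ):
  111111100001100010111001
^ 101101000010111101101000
--------------------------
  010010100011011111010001

Answer: 010010100011011111010001 (4863953)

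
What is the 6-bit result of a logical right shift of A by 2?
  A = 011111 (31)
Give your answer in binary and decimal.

Logical shift right by 2: drop the bottom 2 bit(s), prepend 2 zero(s) on the left.
  011111  ->  keep [0111], discard [11], prepend 00
= 000111

Answer: 000111 (7)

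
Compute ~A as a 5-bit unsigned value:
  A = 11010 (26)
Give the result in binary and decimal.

Flip each bit (0->1, 1->0):
  11010
  00101

Answer: 00101 (5)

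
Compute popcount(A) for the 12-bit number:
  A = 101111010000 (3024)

101111010000
1-bits at positions (from bit 0 = LSB): 4, 6, 7, 8, 9, 11
Count = 6

Answer: 6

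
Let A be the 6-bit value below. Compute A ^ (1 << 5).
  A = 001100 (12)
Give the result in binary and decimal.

Mask = 1 << 5 = 100000
Bit 5 of A is 0; XOR with the mask flips it to 1.
  001100
^ 100000
--------
  101100

Answer: 101100 (44)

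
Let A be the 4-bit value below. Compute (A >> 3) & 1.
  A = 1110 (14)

Bit 3 is the 4th from the right.
  1110
  ^
That bit is 1.

Answer: 1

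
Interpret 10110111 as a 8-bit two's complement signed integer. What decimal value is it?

MSB is 1, so the value is negative. Find the magnitude:
1. Invert bits:  01001000
2. Add 1:        01001001  = 73
3. Apply sign:   -73

Answer: -73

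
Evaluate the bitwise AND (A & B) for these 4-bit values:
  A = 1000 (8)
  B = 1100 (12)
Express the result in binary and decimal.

Apply & to each column (1 only where both bits are 1):
  1000
& 1100
------
  1000

Answer: 1000 (8)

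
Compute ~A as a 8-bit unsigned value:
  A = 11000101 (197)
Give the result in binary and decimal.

Flip each bit (0->1, 1->0):
  11000101
  00111010

Answer: 00111010 (58)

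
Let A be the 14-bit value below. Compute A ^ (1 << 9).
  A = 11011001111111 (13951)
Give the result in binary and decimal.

Mask = 1 << 9 = 00001000000000
Bit 9 of A is 1; XOR with the mask flips it to 0.
  11011001111111
^ 00001000000000
----------------
  11010001111111

Answer: 11010001111111 (13439)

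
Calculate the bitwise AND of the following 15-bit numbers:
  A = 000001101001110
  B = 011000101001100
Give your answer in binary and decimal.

Apply & to each column (1 only where both bits are 1):
  000001101001110
& 011000101001100
-----------------
  000000101001100

Answer: 000000101001100 (332)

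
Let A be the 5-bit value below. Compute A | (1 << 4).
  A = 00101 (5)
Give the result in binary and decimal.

Mask = 1 << 4 = 10000
Bit 4 of A is 0, so OR-ing with the mask flips it to 1.
  00101
| 10000
-------
  10101

Answer: 10101 (21)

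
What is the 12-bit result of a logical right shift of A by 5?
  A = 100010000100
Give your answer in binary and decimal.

Logical shift right by 5: drop the bottom 5 bit(s), prepend 5 zero(s) on the left.
  100010000100  ->  keep [1000100], discard [00100], prepend 00000
= 000001000100

Answer: 000001000100 (68)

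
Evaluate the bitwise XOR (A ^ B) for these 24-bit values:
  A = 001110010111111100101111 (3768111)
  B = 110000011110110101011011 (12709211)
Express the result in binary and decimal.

Apply ^ to each column (1 where bits differ):
  001110010111111100101111
^ 110000011110110101011011
--------------------------
  111110001001001001110100

Answer: 111110001001001001110100 (16290420)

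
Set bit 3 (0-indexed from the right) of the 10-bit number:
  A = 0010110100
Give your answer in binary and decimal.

Mask = 1 << 3 = 0000001000
Bit 3 of A is 0, so OR-ing with the mask flips it to 1.
  0010110100
| 0000001000
------------
  0010111100

Answer: 0010111100 (188)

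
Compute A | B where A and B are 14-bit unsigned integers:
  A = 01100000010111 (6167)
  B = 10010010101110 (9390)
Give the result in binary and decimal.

Apply | to each column (1 where either bit is 1):
  01100000010111
| 10010010101110
----------------
  11110010111111

Answer: 11110010111111 (15551)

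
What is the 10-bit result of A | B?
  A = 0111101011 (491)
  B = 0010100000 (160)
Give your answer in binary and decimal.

Apply | to each column (1 where either bit is 1):
  0111101011
| 0010100000
------------
  0111101011

Answer: 0111101011 (491)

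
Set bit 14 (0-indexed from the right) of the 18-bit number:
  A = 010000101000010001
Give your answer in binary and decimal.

Mask = 1 << 14 = 000100000000000000
Bit 14 of A is 0, so OR-ing with the mask flips it to 1.
  010000101000010001
| 000100000000000000
--------------------
  010100101000010001

Answer: 010100101000010001 (84497)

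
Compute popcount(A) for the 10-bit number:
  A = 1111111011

1111111011
1-bits at positions (from bit 0 = LSB): 0, 1, 3, 4, 5, 6, 7, 8, 9
Count = 9

Answer: 9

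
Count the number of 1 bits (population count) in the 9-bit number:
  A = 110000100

110000100
1-bits at positions (from bit 0 = LSB): 2, 7, 8
Count = 3

Answer: 3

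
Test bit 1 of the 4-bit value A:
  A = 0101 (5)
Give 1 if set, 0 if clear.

Bit 1 is the 2nd from the right.
  0101
    ^
That bit is 0.

Answer: 0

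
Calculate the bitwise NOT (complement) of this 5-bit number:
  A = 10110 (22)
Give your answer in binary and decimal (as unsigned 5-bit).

Flip each bit (0->1, 1->0):
  10110
  01001

Answer: 01001 (9)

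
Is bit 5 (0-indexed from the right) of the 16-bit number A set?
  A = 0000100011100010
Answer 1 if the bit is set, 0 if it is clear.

Bit 5 is the 6th from the right.
  0000100011100010
            ^
That bit is 1.

Answer: 1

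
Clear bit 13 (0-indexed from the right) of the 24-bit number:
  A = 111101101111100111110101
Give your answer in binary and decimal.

Mask = ~(1 << 13) = 111111111101111111111111
Bit 13 of A is 1, so AND-ing with the mask clears it to 0.
  111101101111100111110101
& 111111111101111111111111
--------------------------
  111101101101100111110101

Answer: 111101101101100111110101 (16177653)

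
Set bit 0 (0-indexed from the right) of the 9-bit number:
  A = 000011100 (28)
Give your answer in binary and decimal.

Mask = 1 << 0 = 000000001
Bit 0 of A is 0, so OR-ing with the mask flips it to 1.
  000011100
| 000000001
-----------
  000011101

Answer: 000011101 (29)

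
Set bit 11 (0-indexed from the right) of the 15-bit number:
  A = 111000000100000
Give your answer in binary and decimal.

Mask = 1 << 11 = 000100000000000
Bit 11 of A is 0, so OR-ing with the mask flips it to 1.
  111000000100000
| 000100000000000
-----------------
  111100000100000

Answer: 111100000100000 (30752)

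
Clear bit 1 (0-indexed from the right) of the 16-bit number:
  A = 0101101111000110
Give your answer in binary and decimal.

Mask = ~(1 << 1) = 1111111111111101
Bit 1 of A is 1, so AND-ing with the mask clears it to 0.
  0101101111000110
& 1111111111111101
------------------
  0101101111000100

Answer: 0101101111000100 (23492)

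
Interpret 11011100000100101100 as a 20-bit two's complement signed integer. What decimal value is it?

MSB is 1, so the value is negative. Find the magnitude:
1. Invert bits:  00100011111011010011
2. Add 1:        00100011111011010100  = 147156
3. Apply sign:   -147156

Answer: -147156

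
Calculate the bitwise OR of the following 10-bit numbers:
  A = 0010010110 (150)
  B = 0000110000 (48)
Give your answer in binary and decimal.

Apply | to each column (1 where either bit is 1):
  0010010110
| 0000110000
------------
  0010110110

Answer: 0010110110 (182)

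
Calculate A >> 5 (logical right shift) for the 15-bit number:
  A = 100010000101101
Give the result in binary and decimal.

Logical shift right by 5: drop the bottom 5 bit(s), prepend 5 zero(s) on the left.
  100010000101101  ->  keep [1000100001], discard [01101], prepend 00000
= 000001000100001

Answer: 000001000100001 (545)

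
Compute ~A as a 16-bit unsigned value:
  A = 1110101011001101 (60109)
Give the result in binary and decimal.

Flip each bit (0->1, 1->0):
  1110101011001101
  0001010100110010

Answer: 0001010100110010 (5426)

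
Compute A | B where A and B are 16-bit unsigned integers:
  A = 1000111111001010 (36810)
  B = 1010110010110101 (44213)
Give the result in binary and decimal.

Apply | to each column (1 where either bit is 1):
  1000111111001010
| 1010110010110101
------------------
  1010111111111111

Answer: 1010111111111111 (45055)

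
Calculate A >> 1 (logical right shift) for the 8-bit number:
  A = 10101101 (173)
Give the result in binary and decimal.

Logical shift right by 1: drop the bottom 1 bit(s), prepend 1 zero(s) on the left.
  10101101  ->  keep [1010110], discard [1], prepend 0
= 01010110

Answer: 01010110 (86)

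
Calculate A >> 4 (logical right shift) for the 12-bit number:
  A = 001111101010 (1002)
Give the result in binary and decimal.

Logical shift right by 4: drop the bottom 4 bit(s), prepend 4 zero(s) on the left.
  001111101010  ->  keep [00111110], discard [1010], prepend 0000
= 000000111110

Answer: 000000111110 (62)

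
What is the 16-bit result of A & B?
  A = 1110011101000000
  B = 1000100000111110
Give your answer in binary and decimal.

Apply & to each column (1 only where both bits are 1):
  1110011101000000
& 1000100000111110
------------------
  1000000000000000

Answer: 1000000000000000 (32768)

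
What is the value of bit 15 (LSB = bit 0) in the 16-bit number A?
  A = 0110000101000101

Bit 15 is the 16th from the right.
  0110000101000101
  ^
That bit is 0.

Answer: 0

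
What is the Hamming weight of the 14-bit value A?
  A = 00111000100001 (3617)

00111000100001
1-bits at positions (from bit 0 = LSB): 0, 5, 9, 10, 11
Count = 5

Answer: 5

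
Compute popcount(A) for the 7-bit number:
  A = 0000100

0000100
1-bits at positions (from bit 0 = LSB): 2
Count = 1

Answer: 1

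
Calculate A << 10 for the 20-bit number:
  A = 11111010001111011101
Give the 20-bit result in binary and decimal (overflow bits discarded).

Shift left by 10: drop the top 10 bit(s), append 10 zero(s) on the right.
  11111010001111011101  ->  discard [1111101000], keep [1111011101], append 0000000000
= 11110111010000000000

Answer: 11110111010000000000 (1012736)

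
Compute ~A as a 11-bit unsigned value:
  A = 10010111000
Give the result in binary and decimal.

Flip each bit (0->1, 1->0):
  10010111000
  01101000111

Answer: 01101000111 (839)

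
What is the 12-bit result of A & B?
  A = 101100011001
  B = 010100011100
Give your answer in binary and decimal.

Apply & to each column (1 only where both bits are 1):
  101100011001
& 010100011100
--------------
  000100011000

Answer: 000100011000 (280)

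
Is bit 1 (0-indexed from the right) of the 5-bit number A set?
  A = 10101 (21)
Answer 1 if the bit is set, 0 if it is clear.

Bit 1 is the 2nd from the right.
  10101
     ^
That bit is 0.

Answer: 0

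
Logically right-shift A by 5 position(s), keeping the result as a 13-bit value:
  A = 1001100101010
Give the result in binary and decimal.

Logical shift right by 5: drop the bottom 5 bit(s), prepend 5 zero(s) on the left.
  1001100101010  ->  keep [10011001], discard [01010], prepend 00000
= 0000010011001

Answer: 0000010011001 (153)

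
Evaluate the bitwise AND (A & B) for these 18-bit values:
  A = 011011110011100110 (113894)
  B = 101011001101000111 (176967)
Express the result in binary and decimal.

Apply & to each column (1 only where both bits are 1):
  011011110011100110
& 101011001101000111
--------------------
  001011000001000110

Answer: 001011000001000110 (45126)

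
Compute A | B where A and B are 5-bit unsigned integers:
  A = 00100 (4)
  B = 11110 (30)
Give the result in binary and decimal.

Apply | to each column (1 where either bit is 1):
  00100
| 11110
-------
  11110

Answer: 11110 (30)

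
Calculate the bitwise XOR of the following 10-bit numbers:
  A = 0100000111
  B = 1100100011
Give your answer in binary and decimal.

Apply ^ to each column (1 where bits differ):
  0100000111
^ 1100100011
------------
  1000100100

Answer: 1000100100 (548)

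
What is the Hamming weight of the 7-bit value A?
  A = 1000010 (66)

1000010
1-bits at positions (from bit 0 = LSB): 1, 6
Count = 2

Answer: 2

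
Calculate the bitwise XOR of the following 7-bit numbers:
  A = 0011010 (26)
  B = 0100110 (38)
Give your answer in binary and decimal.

Apply ^ to each column (1 where bits differ):
  0011010
^ 0100110
---------
  0111100

Answer: 0111100 (60)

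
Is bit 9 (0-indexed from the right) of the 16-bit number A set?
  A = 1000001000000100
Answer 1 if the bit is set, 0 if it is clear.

Bit 9 is the 10th from the right.
  1000001000000100
        ^
That bit is 1.

Answer: 1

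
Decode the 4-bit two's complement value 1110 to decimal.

MSB is 1, so the value is negative. Find the magnitude:
1. Invert bits:  0001
2. Add 1:        0010  = 2
3. Apply sign:   -2

Answer: -2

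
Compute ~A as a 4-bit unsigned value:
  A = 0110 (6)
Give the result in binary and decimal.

Flip each bit (0->1, 1->0):
  0110
  1001

Answer: 1001 (9)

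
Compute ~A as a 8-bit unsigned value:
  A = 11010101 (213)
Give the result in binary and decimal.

Flip each bit (0->1, 1->0):
  11010101
  00101010

Answer: 00101010 (42)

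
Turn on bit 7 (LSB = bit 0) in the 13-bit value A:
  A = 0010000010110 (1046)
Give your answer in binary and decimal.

Mask = 1 << 7 = 0000010000000
Bit 7 of A is 0, so OR-ing with the mask flips it to 1.
  0010000010110
| 0000010000000
---------------
  0010010010110

Answer: 0010010010110 (1174)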